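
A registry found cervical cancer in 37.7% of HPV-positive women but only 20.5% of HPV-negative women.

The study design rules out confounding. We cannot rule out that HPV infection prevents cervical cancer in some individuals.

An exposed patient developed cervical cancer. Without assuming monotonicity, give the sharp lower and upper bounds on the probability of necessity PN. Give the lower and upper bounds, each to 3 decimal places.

0.456 ≤ PN ≤ 1.000

p₁ = 0.377, p₀ = 0.205.
Under exogeneity alone the bounds on PN are max{0,(p₁−p₀)/p₁} ≤ PN ≤ min{1,(1−p₀)/p₁}.
  lower = (p₁ − p₀)/p₁ = 0.172 / 0.377 ≈ 0.4562
  upper = min{1, (1 − p₀)/p₁} = 0.795 / 0.377 ≈ 2.1088 → capped at 1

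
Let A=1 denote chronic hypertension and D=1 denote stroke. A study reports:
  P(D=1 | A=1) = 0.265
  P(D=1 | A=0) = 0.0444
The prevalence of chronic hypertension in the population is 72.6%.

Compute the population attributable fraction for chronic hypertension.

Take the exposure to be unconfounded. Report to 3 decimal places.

PAF ≈ 0.783

Let p₁ = 0.265, p₀ = 0.0444.
Overall risk P(Y=1) = π·p₁ + (1−π)·p₀ = 0.726×0.265 + 0.274×0.0444 = 0.20456.
Under exogeneity, PAF = [P(Y=1) − p₀] / P(Y=1).
PAF = (0.20456 − 0.0444) / 0.20456 ≈ 0.7829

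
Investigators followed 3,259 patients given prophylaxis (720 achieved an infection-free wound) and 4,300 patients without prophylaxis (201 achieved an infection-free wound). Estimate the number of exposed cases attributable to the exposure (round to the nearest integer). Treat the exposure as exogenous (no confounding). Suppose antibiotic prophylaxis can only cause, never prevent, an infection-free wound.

p₁ = P(outcome | exposed) = 720/3259 = 0.22093
p₀ = P(outcome | unexposed) = 201/4300 = 0.046744
PN = (p₁ − p₀)/p₁ = (0.22093 − 0.046744) / 0.22093 ≈ 0.78842.
Attributable cases ≈ PN × (exposed cases) = 0.78842 × 720 ≈ 567.66.

about 568 cases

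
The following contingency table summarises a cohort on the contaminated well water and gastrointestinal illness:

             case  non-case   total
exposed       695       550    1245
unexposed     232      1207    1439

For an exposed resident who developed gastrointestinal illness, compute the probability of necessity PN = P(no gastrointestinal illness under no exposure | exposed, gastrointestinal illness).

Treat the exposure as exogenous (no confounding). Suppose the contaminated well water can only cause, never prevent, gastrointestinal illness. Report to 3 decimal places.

p₁ = P(outcome | exposed) = 695/1245 = 0.55823
p₀ = P(outcome | unexposed) = 232/1439 = 0.16122
Under exogeneity and monotonicity, PN = (p₁ − p₀)/p₁.
PN = (0.55823 − 0.16122) / 0.55823 ≈ 0.7112

PN ≈ 0.711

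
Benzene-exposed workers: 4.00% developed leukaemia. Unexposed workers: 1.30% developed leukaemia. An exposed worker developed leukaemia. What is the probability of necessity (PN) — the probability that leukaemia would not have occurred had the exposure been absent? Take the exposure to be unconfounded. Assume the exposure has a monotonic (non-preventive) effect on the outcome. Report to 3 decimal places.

PN ≈ 0.675

p₁ = 0.04, p₀ = 0.013.
Under exogeneity and monotonicity, PN = (p₁ − p₀) / p₁.
PN = (0.04 − 0.013) / 0.04 = 0.027 / 0.04 ≈ 0.6750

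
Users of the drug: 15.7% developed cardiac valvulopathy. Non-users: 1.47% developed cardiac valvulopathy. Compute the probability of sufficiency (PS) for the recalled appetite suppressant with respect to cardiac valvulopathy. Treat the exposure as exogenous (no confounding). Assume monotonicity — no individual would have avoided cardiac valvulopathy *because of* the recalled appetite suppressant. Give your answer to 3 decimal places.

PS ≈ 0.144

p₁ = 0.157, p₀ = 0.0147.
Under exogeneity and monotonicity, PS = (p₁ − p₀) / (1 − p₀).
PS = (0.157 − 0.0147) / (1 − 0.0147) = 0.1423 / 0.9853 ≈ 0.1444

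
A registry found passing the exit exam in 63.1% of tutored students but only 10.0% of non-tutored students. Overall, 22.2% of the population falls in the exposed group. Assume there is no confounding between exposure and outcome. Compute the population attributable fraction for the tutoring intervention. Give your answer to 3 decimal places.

PAF ≈ 0.541

p₁ = 0.631, p₀ = 0.1.
Overall risk P(Y=1) = π·p₁ + (1−π)·p₀ = 0.222×0.631 + 0.778×0.1 = 0.21788.
Under exogeneity, PAF = [P(Y=1) − p₀] / P(Y=1).
PAF = (0.21788 − 0.1) / 0.21788 ≈ 0.5410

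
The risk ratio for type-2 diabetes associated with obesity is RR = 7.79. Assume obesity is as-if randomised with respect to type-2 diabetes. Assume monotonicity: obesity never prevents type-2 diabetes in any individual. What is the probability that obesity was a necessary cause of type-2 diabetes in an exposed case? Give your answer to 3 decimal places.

Under exogeneity and monotonicity, PN = (RR − 1) / RR = 1 − 1/RR.
PN = (7.79 − 1) / 7.79 = 6.79 / 7.79 ≈ 0.8716

PN ≈ 0.872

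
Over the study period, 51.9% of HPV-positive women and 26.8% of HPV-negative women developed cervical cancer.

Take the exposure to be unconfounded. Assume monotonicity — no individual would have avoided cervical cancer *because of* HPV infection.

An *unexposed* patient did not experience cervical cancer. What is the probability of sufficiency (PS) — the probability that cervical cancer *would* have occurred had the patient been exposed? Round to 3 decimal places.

PS ≈ 0.343

p₁ = 0.519, p₀ = 0.268.
Under exogeneity and monotonicity, PS = (p₁ − p₀) / (1 − p₀).
PS = (0.519 − 0.268) / (1 − 0.268) = 0.251 / 0.732 ≈ 0.3429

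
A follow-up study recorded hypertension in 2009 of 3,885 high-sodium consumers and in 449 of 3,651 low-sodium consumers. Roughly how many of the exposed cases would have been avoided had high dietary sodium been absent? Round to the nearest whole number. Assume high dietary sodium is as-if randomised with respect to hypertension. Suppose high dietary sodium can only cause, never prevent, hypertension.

about 1531 cases

p₁ = P(outcome | exposed) = 2009/3885 = 0.51712
p₀ = P(outcome | unexposed) = 449/3651 = 0.12298
PN = (p₁ − p₀)/p₁ = (0.51712 − 0.12298) / 0.51712 ≈ 0.76218.
Attributable cases ≈ PN × (exposed cases) = 0.76218 × 2009 ≈ 1531.22.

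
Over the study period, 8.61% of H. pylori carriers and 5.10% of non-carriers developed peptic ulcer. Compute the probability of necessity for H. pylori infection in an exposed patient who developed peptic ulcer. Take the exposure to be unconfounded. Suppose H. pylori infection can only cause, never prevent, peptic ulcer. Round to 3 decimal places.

p₁ = 0.0861, p₀ = 0.051.
Under exogeneity and monotonicity, PN = (p₁ − p₀) / p₁.
PN = (0.0861 − 0.051) / 0.0861 = 0.0351 / 0.0861 ≈ 0.4077

PN ≈ 0.408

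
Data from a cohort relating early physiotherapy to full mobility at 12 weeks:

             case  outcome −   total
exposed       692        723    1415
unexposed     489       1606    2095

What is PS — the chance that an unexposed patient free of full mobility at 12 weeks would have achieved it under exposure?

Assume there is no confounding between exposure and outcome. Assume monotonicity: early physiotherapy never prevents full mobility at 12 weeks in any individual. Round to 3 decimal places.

p₁ = P(outcome | exposed) = 692/1415 = 0.48905
p₀ = P(outcome | unexposed) = 489/2095 = 0.23341
Under exogeneity and monotonicity, PS = (p₁ − p₀) / (1 − p₀).
PS = (0.48905 − 0.23341) / (1 − 0.23341) = 0.25563 / 0.76659 ≈ 0.3335

PS ≈ 0.333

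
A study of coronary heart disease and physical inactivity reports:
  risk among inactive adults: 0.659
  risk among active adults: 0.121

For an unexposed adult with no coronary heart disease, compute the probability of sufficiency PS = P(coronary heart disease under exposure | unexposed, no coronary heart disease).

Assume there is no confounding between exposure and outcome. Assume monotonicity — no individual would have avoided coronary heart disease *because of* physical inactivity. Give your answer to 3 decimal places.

Let p₁ = 0.659, p₀ = 0.121.
Under exogeneity and monotonicity, PS = (p₁ − p₀) / (1 − p₀).
PS = (0.659 − 0.121) / (1 − 0.121) = 0.538 / 0.879 ≈ 0.6121

PS ≈ 0.612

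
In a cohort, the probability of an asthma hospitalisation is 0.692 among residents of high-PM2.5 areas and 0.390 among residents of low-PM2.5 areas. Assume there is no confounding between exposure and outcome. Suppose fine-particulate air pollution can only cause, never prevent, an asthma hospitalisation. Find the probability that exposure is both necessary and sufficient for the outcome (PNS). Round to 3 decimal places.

Let p₁ = 0.692, p₀ = 0.39.
Under exogeneity and monotonicity, PNS = p₁ − p₀.
PNS = 0.692 − 0.39 = 0.302

PNS ≈ 0.302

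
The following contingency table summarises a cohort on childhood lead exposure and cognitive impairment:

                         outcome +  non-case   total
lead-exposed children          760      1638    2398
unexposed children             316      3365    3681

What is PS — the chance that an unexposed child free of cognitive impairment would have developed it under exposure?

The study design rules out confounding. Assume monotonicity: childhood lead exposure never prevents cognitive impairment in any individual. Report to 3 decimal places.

p₁ = P(outcome | exposed) = 760/2398 = 0.31693
p₀ = P(outcome | unexposed) = 316/3681 = 0.085846
Under exogeneity and monotonicity, PS = (p₁ − p₀)/(1 − p₀).
PS = (0.31693 − 0.085846) / 0.91415 ≈ 0.2528

PS ≈ 0.253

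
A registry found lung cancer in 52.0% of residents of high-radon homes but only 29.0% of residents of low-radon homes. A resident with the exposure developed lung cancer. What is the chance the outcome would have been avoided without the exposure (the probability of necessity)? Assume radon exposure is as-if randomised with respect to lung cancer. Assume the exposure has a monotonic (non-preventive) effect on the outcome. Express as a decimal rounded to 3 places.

p₁ = 0.52, p₀ = 0.29.
Under exogeneity and monotonicity, PN = (p₁ − p₀) / p₁.
PN = (0.52 − 0.29) / 0.52 = 0.23 / 0.52 ≈ 0.4423

PN ≈ 0.442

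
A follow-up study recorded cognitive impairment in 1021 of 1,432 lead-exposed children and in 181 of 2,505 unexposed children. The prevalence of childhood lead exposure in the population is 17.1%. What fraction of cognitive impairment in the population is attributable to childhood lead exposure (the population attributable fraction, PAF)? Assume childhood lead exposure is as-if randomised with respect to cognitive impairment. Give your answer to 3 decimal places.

PAF ≈ 0.603

p₁ = P(outcome | exposed) = 1021/1432 = 0.71299
p₀ = P(outcome | unexposed) = 181/2505 = 0.072255
Overall risk P(Y=1) = π·p₁ + (1−π)·p₀ = 0.171×0.71299 + 0.829×0.072255 = 0.18182.
Under exogeneity, PAF = [P(Y=1) − p₀] / P(Y=1).
PAF = (0.18182 − 0.072255) / 0.18182 ≈ 0.6026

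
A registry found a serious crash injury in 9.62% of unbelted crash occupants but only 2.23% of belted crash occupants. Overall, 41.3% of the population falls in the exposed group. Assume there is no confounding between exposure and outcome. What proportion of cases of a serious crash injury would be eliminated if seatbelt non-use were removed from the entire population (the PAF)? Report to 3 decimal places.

p₁ = 0.0962, p₀ = 0.0223.
Overall risk P(Y=1) = π·p₁ + (1−π)·p₀ = 0.413×0.0962 + 0.587×0.0223 = 0.052821.
Under exogeneity, PAF = [P(Y=1) − p₀] / P(Y=1).
PAF = (0.052821 − 0.0223) / 0.052821 ≈ 0.5778

PAF ≈ 0.578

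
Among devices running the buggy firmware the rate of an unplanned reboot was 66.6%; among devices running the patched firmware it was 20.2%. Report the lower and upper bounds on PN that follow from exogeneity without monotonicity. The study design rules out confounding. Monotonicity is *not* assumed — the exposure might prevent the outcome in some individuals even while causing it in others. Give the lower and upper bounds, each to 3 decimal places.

0.697 ≤ PN ≤ 1.000

p₁ = 0.666, p₀ = 0.202.
Under exogeneity alone the bounds on PN are max{0,(p₁−p₀)/p₁} ≤ PN ≤ min{1,(1−p₀)/p₁}.
  lower = (p₁ − p₀)/p₁ = 0.464 / 0.666 ≈ 0.6967
  upper = min{1, (1 − p₀)/p₁} = 0.798 / 0.666 ≈ 1.1982 → capped at 1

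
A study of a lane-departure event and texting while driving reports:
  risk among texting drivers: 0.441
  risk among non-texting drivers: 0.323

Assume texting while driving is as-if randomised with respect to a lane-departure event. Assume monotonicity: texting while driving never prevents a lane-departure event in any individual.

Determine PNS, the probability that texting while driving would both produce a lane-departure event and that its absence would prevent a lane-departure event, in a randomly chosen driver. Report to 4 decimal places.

PNS ≈ 0.1180

Let p₁ = 0.441, p₀ = 0.323.
Under exogeneity and monotonicity, PNS = p₁ − p₀.
PNS = 0.441 − 0.323 = 0.118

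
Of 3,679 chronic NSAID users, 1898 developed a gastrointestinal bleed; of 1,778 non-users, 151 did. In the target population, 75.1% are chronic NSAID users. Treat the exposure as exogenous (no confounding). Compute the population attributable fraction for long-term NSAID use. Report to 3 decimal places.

PAF ≈ 0.792

p₁ = P(outcome | exposed) = 1898/3679 = 0.5159
p₀ = P(outcome | unexposed) = 151/1778 = 0.084927
Overall risk P(Y=1) = π·p₁ + (1−π)·p₀ = 0.751×0.5159 + 0.249×0.084927 = 0.40859.
Under exogeneity, PAF = [P(Y=1) − p₀] / P(Y=1).
PAF = (0.40859 − 0.084927) / 0.40859 ≈ 0.7921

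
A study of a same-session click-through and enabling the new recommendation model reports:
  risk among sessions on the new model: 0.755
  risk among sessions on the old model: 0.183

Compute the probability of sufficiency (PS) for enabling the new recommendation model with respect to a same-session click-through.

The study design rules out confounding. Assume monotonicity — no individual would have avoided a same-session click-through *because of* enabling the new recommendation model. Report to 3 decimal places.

PS ≈ 0.700

Let p₁ = 0.755, p₀ = 0.183.
Under exogeneity and monotonicity, PS = (p₁ − p₀) / (1 − p₀).
PS = (0.755 − 0.183) / (1 − 0.183) = 0.572 / 0.817 ≈ 0.7001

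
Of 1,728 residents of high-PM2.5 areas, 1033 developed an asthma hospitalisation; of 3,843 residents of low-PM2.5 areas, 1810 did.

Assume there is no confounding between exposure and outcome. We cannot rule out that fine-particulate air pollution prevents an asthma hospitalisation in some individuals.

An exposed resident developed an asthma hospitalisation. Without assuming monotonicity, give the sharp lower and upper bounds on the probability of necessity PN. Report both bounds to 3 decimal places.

p₁ = P(outcome | exposed) = 1033/1728 = 0.5978
p₀ = P(outcome | unexposed) = 1810/3843 = 0.47099
Under exogeneity alone the bounds on PN are max{0,(p₁−p₀)/p₁} ≤ PN ≤ min{1,(1−p₀)/p₁}.
  lower = (p₁ − p₀)/p₁ = 0.12681 / 0.5978 ≈ 0.2121
  upper = min{1, (1 − p₀)/p₁} = 0.52901 / 0.5978 ≈ 0.8849

0.212 ≤ PN ≤ 0.885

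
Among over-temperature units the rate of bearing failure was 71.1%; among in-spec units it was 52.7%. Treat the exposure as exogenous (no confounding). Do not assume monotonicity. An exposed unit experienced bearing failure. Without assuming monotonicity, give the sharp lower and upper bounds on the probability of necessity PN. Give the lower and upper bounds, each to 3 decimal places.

p₁ = 0.711, p₀ = 0.527.
Under exogeneity alone the bounds on PN are max{0,(p₁−p₀)/p₁} ≤ PN ≤ min{1,(1−p₀)/p₁}.
  lower = (p₁ − p₀)/p₁ = 0.184 / 0.711 ≈ 0.2588
  upper = min{1, (1 − p₀)/p₁} = 0.473 / 0.711 ≈ 0.6653

0.259 ≤ PN ≤ 0.665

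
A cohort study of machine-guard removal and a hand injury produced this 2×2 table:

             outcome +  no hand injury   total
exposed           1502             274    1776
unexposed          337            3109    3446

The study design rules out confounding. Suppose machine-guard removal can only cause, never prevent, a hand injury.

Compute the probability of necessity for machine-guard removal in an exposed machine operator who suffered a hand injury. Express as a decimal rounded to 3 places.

PN ≈ 0.884

p₁ = P(outcome | exposed) = 1502/1776 = 0.84572
p₀ = P(outcome | unexposed) = 337/3446 = 0.097795
Under exogeneity and monotonicity, PN = (p₁ − p₀)/p₁.
PN = (0.84572 − 0.097795) / 0.84572 ≈ 0.8844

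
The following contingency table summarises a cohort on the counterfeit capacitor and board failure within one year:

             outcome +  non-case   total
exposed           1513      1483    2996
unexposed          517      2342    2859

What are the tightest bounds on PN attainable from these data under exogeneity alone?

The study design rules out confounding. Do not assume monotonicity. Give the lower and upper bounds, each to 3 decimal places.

p₁ = P(outcome | exposed) = 1513/2996 = 0.50501
p₀ = P(outcome | unexposed) = 517/2859 = 0.18083
Under exogeneity alone the bounds on PN are max{0,(p₁−p₀)/p₁} ≤ PN ≤ min{1,(1−p₀)/p₁}.
  lower = (p₁ − p₀)/p₁ = 0.32417 / 0.50501 ≈ 0.6419
  upper = min{1, (1 − p₀)/p₁} = 0.81917 / 0.50501 ≈ 1.6221 → capped at 1

0.642 ≤ PN ≤ 1.000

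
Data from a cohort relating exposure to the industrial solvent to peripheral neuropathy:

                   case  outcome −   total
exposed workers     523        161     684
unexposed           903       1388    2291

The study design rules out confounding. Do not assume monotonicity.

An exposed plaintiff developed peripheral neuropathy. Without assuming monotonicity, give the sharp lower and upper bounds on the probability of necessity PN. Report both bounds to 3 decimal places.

p₁ = P(outcome | exposed) = 523/684 = 0.76462
p₀ = P(outcome | unexposed) = 903/2291 = 0.39415
Under exogeneity alone the bounds on PN are max{0,(p₁−p₀)/p₁} ≤ PN ≤ min{1,(1−p₀)/p₁}.
  lower = (p₁ − p₀)/p₁ = 0.37047 / 0.76462 ≈ 0.4845
  upper = min{1, (1 − p₀)/p₁} = 0.60585 / 0.76462 ≈ 0.7924

0.485 ≤ PN ≤ 0.792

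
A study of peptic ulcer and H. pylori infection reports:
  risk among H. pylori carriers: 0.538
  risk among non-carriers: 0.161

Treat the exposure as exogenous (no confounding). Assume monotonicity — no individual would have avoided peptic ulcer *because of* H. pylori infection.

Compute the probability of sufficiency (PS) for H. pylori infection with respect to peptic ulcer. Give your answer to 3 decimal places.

Let p₁ = 0.538, p₀ = 0.161.
Under exogeneity and monotonicity, PS = (p₁ − p₀) / (1 − p₀).
PS = (0.538 − 0.161) / (1 − 0.161) = 0.377 / 0.839 ≈ 0.4493

PS ≈ 0.449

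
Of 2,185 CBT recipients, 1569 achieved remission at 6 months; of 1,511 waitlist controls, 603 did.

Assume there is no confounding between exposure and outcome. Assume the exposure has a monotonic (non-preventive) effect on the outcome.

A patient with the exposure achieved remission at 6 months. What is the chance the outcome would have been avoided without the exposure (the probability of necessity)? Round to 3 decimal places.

p₁ = P(outcome | exposed) = 1569/2185 = 0.71808
p₀ = P(outcome | unexposed) = 603/1511 = 0.39907
Under exogeneity and monotonicity, PN = (p₁ − p₀) / p₁.
PN = (0.71808 − 0.39907) / 0.71808 = 0.319 / 0.71808 ≈ 0.4442

PN ≈ 0.444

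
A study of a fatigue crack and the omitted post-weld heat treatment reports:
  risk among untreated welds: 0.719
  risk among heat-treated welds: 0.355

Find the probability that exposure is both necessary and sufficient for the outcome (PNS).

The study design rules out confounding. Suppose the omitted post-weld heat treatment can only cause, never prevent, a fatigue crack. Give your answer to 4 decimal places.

Let p₁ = 0.719, p₀ = 0.355.
Under exogeneity and monotonicity, PNS = p₁ − p₀.
PNS = 0.719 − 0.355 = 0.364

PNS ≈ 0.3640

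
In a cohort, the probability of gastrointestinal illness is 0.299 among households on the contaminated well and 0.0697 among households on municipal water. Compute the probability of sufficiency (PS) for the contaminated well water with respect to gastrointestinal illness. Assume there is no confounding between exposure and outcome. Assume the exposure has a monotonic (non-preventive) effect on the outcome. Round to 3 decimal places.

Let p₁ = 0.299, p₀ = 0.0697.
Under exogeneity and monotonicity, PS = (p₁ − p₀) / (1 − p₀).
PS = (0.299 − 0.0697) / (1 − 0.0697) = 0.2293 / 0.9303 ≈ 0.2465

PS ≈ 0.246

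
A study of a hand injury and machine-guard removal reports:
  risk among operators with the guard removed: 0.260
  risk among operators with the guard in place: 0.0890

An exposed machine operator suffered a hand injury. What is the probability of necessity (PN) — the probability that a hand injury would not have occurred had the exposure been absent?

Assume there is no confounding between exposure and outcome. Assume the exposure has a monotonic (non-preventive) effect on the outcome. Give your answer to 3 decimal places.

PN ≈ 0.658

Let p₁ = 0.26, p₀ = 0.089.
Under exogeneity and monotonicity, PN = (p₁ − p₀) / p₁.
PN = (0.26 − 0.089) / 0.26 = 0.171 / 0.26 ≈ 0.6577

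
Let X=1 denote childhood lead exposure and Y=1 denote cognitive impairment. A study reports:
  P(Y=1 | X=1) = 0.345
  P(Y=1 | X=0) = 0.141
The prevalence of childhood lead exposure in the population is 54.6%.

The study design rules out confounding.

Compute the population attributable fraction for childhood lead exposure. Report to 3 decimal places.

Let p₁ = 0.345, p₀ = 0.141.
Overall risk P(Y=1) = π·p₁ + (1−π)·p₀ = 0.546×0.345 + 0.454×0.141 = 0.25238.
Under exogeneity, PAF = [P(Y=1) − p₀] / P(Y=1).
PAF = (0.25238 − 0.141) / 0.25238 ≈ 0.4413

PAF ≈ 0.441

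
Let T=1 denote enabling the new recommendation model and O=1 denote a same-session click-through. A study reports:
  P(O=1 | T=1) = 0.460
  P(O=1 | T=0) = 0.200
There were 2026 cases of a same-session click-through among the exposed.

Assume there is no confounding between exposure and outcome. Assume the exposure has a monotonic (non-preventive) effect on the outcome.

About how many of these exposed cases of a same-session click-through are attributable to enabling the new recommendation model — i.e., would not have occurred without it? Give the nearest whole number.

Let p₁ = 0.46, p₀ = 0.2.
PN = (p₁ − p₀)/p₁ = (0.46 − 0.2) / 0.46 ≈ 0.56522.
Attributable cases ≈ PN × (exposed cases) = 0.56522 × 2026 ≈ 1145.13.

about 1145 cases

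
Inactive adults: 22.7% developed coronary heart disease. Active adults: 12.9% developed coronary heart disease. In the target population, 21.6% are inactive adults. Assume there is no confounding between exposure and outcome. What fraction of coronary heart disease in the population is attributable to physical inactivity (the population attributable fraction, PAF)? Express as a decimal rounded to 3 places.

PAF ≈ 0.141

p₁ = 0.227, p₀ = 0.129.
Overall risk P(Y=1) = π·p₁ + (1−π)·p₀ = 0.216×0.227 + 0.784×0.129 = 0.15017.
Under exogeneity, PAF = [P(Y=1) − p₀] / P(Y=1).
PAF = (0.15017 − 0.129) / 0.15017 ≈ 0.1410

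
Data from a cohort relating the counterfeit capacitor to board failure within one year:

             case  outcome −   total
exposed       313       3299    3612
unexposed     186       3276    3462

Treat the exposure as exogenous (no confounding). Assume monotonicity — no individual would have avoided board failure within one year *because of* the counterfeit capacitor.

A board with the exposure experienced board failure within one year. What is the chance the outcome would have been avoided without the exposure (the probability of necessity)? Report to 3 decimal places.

PN ≈ 0.380

p₁ = P(outcome | exposed) = 313/3612 = 0.086656
p₀ = P(outcome | unexposed) = 186/3462 = 0.053726
Under exogeneity and monotonicity, PN = (p₁ − p₀)/p₁.
PN = (0.086656 − 0.053726) / 0.086656 ≈ 0.3800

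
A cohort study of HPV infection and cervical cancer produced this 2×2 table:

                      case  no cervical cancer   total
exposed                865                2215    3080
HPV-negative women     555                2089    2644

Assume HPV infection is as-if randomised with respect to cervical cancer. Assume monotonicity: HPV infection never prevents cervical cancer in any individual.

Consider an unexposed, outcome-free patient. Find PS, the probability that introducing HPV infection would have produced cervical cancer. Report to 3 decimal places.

PS ≈ 0.090

p₁ = P(outcome | exposed) = 865/3080 = 0.28084
p₀ = P(outcome | unexposed) = 555/2644 = 0.20991
Under exogeneity and monotonicity, PS = (p₁ − p₀)/(1 − p₀).
PS = (0.28084 − 0.20991) / 0.79009 ≈ 0.0898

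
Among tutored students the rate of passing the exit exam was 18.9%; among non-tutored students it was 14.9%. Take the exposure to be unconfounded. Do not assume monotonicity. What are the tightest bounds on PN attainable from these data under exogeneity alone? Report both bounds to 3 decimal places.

p₁ = 0.189, p₀ = 0.149.
Under exogeneity alone the bounds on PN are max{0,(p₁−p₀)/p₁} ≤ PN ≤ min{1,(1−p₀)/p₁}.
  lower = (p₁ − p₀)/p₁ = 0.04 / 0.189 ≈ 0.2116
  upper = min{1, (1 − p₀)/p₁} = 0.851 / 0.189 ≈ 4.5026 → capped at 1

0.212 ≤ PN ≤ 1.000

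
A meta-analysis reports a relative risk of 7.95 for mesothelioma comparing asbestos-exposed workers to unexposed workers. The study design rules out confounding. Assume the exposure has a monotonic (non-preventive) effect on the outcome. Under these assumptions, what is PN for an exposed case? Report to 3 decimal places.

PN ≈ 0.874

Under exogeneity and monotonicity, PN = (RR − 1) / RR = 1 − 1/RR.
PN = (7.95 − 1) / 7.95 = 6.95 / 7.95 ≈ 0.8742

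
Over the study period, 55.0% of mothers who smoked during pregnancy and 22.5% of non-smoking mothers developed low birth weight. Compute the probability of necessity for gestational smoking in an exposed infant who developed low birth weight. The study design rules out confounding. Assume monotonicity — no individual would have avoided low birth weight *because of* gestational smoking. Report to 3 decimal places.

p₁ = 0.55, p₀ = 0.225.
Under exogeneity and monotonicity, PN = (p₁ − p₀) / p₁.
PN = (0.55 − 0.225) / 0.55 = 0.325 / 0.55 ≈ 0.5909

PN ≈ 0.591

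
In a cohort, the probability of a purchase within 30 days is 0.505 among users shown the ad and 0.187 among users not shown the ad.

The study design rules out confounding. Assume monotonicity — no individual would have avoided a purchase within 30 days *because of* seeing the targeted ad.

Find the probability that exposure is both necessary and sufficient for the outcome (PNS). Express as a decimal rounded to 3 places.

PNS ≈ 0.318

Let p₁ = 0.505, p₀ = 0.187.
Under exogeneity and monotonicity, PNS = p₁ − p₀.
PNS = 0.505 − 0.187 = 0.318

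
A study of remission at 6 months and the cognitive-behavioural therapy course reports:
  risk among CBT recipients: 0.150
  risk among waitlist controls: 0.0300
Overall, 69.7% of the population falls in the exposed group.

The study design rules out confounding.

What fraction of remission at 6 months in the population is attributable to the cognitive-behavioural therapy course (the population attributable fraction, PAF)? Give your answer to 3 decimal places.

PAF ≈ 0.736

Let p₁ = 0.15, p₀ = 0.03.
Overall risk P(Y=1) = π·p₁ + (1−π)·p₀ = 0.697×0.15 + 0.303×0.03 = 0.11364.
Under exogeneity, PAF = [P(Y=1) − p₀] / P(Y=1).
PAF = (0.11364 − 0.03) / 0.11364 ≈ 0.7360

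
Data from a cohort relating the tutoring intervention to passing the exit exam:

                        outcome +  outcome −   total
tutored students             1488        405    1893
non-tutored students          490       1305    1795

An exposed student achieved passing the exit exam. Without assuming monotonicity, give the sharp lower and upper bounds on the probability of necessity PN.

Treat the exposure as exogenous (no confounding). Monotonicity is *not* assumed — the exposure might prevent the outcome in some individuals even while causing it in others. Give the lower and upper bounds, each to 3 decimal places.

0.653 ≤ PN ≤ 0.925

p₁ = P(outcome | exposed) = 1488/1893 = 0.78605
p₀ = P(outcome | unexposed) = 490/1795 = 0.27298
Under exogeneity alone the bounds on PN are max{0,(p₁−p₀)/p₁} ≤ PN ≤ min{1,(1−p₀)/p₁}.
  lower = (p₁ − p₀)/p₁ = 0.51307 / 0.78605 ≈ 0.6527
  upper = min{1, (1 − p₀)/p₁} = 0.72702 / 0.78605 ≈ 0.9249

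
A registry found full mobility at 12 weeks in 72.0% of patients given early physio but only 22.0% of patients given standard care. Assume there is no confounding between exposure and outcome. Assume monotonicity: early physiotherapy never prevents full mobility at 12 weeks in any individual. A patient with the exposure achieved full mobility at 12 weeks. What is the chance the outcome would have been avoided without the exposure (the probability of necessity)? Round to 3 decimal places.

PN ≈ 0.694

p₁ = 0.72, p₀ = 0.22.
Under exogeneity and monotonicity, PN = (p₁ − p₀) / p₁.
PN = (0.72 − 0.22) / 0.72 = 0.5 / 0.72 ≈ 0.6944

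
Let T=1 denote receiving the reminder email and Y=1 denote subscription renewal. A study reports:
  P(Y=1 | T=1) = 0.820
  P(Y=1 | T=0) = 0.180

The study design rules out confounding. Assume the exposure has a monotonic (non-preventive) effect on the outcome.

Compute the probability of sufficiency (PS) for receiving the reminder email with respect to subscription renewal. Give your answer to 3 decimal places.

Let p₁ = 0.82, p₀ = 0.18.
Under exogeneity and monotonicity, PS = (p₁ − p₀) / (1 − p₀).
PS = (0.82 − 0.18) / (1 − 0.18) = 0.64 / 0.82 ≈ 0.7805

PS ≈ 0.780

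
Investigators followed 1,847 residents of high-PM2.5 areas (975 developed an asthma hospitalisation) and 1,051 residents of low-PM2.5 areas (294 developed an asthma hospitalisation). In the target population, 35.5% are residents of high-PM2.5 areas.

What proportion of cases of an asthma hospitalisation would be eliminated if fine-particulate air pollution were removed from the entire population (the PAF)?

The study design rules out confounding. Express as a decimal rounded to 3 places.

p₁ = P(outcome | exposed) = 975/1847 = 0.52788
p₀ = P(outcome | unexposed) = 294/1051 = 0.27973
Overall risk P(Y=1) = π·p₁ + (1−π)·p₀ = 0.355×0.52788 + 0.645×0.27973 = 0.36783.
Under exogeneity, PAF = [P(Y=1) − p₀] / P(Y=1).
PAF = (0.36783 − 0.27973) / 0.36783 ≈ 0.2395

PAF ≈ 0.239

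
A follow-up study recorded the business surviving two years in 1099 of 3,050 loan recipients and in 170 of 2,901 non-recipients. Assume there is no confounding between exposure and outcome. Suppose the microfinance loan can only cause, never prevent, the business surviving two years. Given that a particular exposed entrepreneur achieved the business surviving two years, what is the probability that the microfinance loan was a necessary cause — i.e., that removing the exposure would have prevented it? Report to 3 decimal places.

PN ≈ 0.837

p₁ = P(outcome | exposed) = 1099/3050 = 0.36033
p₀ = P(outcome | unexposed) = 170/2901 = 0.0586
Under exogeneity and monotonicity, PN = (p₁ − p₀) / p₁.
PN = (0.36033 − 0.0586) / 0.36033 = 0.30173 / 0.36033 ≈ 0.8374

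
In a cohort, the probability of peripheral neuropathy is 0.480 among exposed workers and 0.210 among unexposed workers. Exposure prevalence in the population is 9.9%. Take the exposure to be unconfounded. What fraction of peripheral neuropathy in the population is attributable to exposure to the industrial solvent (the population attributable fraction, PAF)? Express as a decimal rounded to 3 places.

Let p₁ = 0.48, p₀ = 0.21.
Overall risk P(Y=1) = π·p₁ + (1−π)·p₀ = 0.099×0.48 + 0.901×0.21 = 0.23673.
Under exogeneity, PAF = [P(Y=1) − p₀] / P(Y=1).
PAF = (0.23673 − 0.21) / 0.23673 ≈ 0.1129

PAF ≈ 0.113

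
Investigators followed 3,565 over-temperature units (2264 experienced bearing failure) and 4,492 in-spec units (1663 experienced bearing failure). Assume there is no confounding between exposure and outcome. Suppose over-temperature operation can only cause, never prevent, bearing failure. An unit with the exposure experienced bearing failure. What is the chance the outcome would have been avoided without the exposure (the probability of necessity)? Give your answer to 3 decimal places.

PN ≈ 0.417

p₁ = P(outcome | exposed) = 2264/3565 = 0.63506
p₀ = P(outcome | unexposed) = 1663/4492 = 0.37021
Under exogeneity and monotonicity, PN = (p₁ − p₀) / p₁.
PN = (0.63506 − 0.37021) / 0.63506 = 0.26485 / 0.63506 ≈ 0.4170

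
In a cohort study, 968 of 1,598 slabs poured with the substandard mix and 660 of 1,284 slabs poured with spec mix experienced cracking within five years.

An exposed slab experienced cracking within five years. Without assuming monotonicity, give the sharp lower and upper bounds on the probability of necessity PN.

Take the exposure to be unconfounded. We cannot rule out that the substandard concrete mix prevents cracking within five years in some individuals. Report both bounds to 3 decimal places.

0.151 ≤ PN ≤ 0.802

p₁ = P(outcome | exposed) = 968/1598 = 0.60576
p₀ = P(outcome | unexposed) = 660/1284 = 0.51402
Under exogeneity alone the bounds on PN are max{0,(p₁−p₀)/p₁} ≤ PN ≤ min{1,(1−p₀)/p₁}.
  lower = (p₁ − p₀)/p₁ = 0.091739 / 0.60576 ≈ 0.1514
  upper = min{1, (1 − p₀)/p₁} = 0.48598 / 0.60576 ≈ 0.8023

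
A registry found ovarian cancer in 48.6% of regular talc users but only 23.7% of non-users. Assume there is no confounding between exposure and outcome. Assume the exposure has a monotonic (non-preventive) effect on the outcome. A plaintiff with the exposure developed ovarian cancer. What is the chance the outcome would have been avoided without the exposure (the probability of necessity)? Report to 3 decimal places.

PN ≈ 0.512

p₁ = 0.486, p₀ = 0.237.
Under exogeneity and monotonicity, PN = (p₁ − p₀) / p₁.
PN = (0.486 − 0.237) / 0.486 = 0.249 / 0.486 ≈ 0.5123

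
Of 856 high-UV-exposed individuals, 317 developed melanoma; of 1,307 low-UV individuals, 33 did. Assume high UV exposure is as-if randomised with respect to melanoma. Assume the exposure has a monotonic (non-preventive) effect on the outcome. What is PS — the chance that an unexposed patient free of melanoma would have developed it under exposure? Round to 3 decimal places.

PS ≈ 0.354

p₁ = P(outcome | exposed) = 317/856 = 0.37033
p₀ = P(outcome | unexposed) = 33/1307 = 0.025249
Under exogeneity and monotonicity, PS = (p₁ − p₀) / (1 − p₀).
PS = (0.37033 − 0.025249) / (1 − 0.025249) = 0.34508 / 0.97475 ≈ 0.3540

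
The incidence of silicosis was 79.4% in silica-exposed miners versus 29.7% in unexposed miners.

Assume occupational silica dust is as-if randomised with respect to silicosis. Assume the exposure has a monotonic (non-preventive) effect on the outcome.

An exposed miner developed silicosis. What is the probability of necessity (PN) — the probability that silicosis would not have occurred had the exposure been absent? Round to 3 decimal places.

p₁ = 0.794, p₀ = 0.297.
Under exogeneity and monotonicity, PN = (p₁ − p₀) / p₁.
PN = (0.794 − 0.297) / 0.794 = 0.497 / 0.794 ≈ 0.6259

PN ≈ 0.626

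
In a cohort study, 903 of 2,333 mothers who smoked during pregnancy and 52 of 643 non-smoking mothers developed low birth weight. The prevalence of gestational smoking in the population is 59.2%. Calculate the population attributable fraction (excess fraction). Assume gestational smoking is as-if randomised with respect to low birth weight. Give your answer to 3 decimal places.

PAF ≈ 0.691

p₁ = P(outcome | exposed) = 903/2333 = 0.38706
p₀ = P(outcome | unexposed) = 52/643 = 0.080871
Overall risk P(Y=1) = π·p₁ + (1−π)·p₀ = 0.592×0.38706 + 0.408×0.080871 = 0.26213.
Under exogeneity, PAF = [P(Y=1) − p₀] / P(Y=1).
PAF = (0.26213 − 0.080871) / 0.26213 ≈ 0.6915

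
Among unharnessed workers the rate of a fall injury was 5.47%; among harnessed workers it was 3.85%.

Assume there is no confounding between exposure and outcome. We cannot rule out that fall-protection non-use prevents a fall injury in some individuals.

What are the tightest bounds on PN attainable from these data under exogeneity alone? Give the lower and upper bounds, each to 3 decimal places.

0.296 ≤ PN ≤ 1.000

p₁ = 0.0547, p₀ = 0.0385.
Under exogeneity alone the bounds on PN are max{0,(p₁−p₀)/p₁} ≤ PN ≤ min{1,(1−p₀)/p₁}.
  lower = (p₁ − p₀)/p₁ = 0.0162 / 0.0547 ≈ 0.2962
  upper = min{1, (1 − p₀)/p₁} = 0.9615 / 0.0547 ≈ 17.5777 → capped at 1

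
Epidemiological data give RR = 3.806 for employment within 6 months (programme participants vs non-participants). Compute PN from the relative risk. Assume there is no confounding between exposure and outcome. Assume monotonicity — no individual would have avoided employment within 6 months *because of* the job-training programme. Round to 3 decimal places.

Under exogeneity and monotonicity, PN = (RR − 1) / RR = 1 − 1/RR.
PN = (3.806 − 1) / 3.806 = 2.806 / 3.806 ≈ 0.7373

PN ≈ 0.737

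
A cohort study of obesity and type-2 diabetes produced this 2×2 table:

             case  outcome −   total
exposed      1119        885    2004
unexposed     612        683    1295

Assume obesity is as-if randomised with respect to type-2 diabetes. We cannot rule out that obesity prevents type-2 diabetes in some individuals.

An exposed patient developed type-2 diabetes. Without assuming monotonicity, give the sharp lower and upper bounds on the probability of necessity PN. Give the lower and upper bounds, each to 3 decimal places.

0.154 ≤ PN ≤ 0.945

p₁ = P(outcome | exposed) = 1119/2004 = 0.55838
p₀ = P(outcome | unexposed) = 612/1295 = 0.47259
Under exogeneity alone the bounds on PN are max{0,(p₁−p₀)/p₁} ≤ PN ≤ min{1,(1−p₀)/p₁}.
  lower = (p₁ − p₀)/p₁ = 0.085796 / 0.55838 ≈ 0.1537
  upper = min{1, (1 − p₀)/p₁} = 0.52741 / 0.55838 ≈ 0.9445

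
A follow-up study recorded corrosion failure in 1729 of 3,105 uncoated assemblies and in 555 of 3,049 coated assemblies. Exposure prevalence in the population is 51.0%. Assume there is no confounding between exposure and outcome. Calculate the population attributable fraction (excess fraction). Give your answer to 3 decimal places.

p₁ = P(outcome | exposed) = 1729/3105 = 0.55684
p₀ = P(outcome | unexposed) = 555/3049 = 0.18203
Overall risk P(Y=1) = π·p₁ + (1−π)·p₀ = 0.51×0.55684 + 0.49×0.18203 = 0.37318.
Under exogeneity, PAF = [P(Y=1) − p₀] / P(Y=1).
PAF = (0.37318 − 0.18203) / 0.37318 ≈ 0.5122

PAF ≈ 0.512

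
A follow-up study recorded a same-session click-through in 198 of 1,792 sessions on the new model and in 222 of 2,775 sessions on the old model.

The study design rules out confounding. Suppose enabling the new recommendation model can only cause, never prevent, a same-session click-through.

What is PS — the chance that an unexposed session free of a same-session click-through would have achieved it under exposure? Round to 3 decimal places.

p₁ = P(outcome | exposed) = 198/1792 = 0.11049
p₀ = P(outcome | unexposed) = 222/2775 = 0.08
Under exogeneity and monotonicity, PS = (p₁ − p₀) / (1 − p₀).
PS = (0.11049 − 0.08) / (1 − 0.08) = 0.030491 / 0.92 ≈ 0.0331

PS ≈ 0.033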